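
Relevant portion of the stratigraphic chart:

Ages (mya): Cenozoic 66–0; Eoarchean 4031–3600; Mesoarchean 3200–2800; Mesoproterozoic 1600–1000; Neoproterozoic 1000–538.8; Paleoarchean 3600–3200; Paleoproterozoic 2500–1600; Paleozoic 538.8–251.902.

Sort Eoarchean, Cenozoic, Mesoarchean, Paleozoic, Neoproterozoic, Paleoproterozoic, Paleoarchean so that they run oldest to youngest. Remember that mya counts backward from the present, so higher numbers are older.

The oldest of these is Eoarchean (starts 4031 Ma) and the youngest is Cenozoic (ends 0 Ma).
In between, by decreasing start age: Paleoarchean (3600), Mesoarchean (3200), Paleoproterozoic (2500), Neoproterozoic (1000), Paleozoic (538.8).

Eoarchean, then Paleoarchean, then Mesoarchean, then Paleoproterozoic, then Neoproterozoic, then Paleozoic, then Cenozoic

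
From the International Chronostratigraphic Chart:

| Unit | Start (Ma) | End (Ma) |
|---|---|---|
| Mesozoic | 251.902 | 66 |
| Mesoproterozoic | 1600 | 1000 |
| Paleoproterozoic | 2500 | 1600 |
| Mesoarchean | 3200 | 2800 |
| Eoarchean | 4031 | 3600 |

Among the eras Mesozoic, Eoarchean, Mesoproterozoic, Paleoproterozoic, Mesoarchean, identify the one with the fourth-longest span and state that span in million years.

Durations: Mesozoic 185.902; Eoarchean 431; Mesoproterozoic 600; Paleoproterozoic 900; Mesoarchean 400 Myr.
Sorted longest-first: Paleoproterozoic (900), Mesoproterozoic (600), Eoarchean (431), Mesoarchean (400), Mesozoic (185.902).
The fourth longest is Mesoarchean at 400 Myr.

Mesoarchean, 400 million years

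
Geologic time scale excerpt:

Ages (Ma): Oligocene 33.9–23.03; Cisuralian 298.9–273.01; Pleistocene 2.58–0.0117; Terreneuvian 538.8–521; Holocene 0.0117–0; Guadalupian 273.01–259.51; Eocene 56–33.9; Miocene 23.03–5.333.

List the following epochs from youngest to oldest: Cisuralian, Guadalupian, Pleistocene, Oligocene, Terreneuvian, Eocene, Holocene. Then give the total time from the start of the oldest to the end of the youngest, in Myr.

Start ages (Ma): Terreneuvian 538.8, Cisuralian 298.9, Guadalupian 273.01, Eocene 56, Oligocene 33.9, Pleistocene 2.58, Holocene 0.0117.
Ordered youngest to oldest: Holocene, Pleistocene, Oligocene, Eocene, Guadalupian, Cisuralian, Terreneuvian.
Span = 538.8 − 0 = 538.8 Myr.

Holocene → Pleistocene → Oligocene → Eocene → Guadalupian → Cisuralian → Terreneuvian; total span 538.8 Myr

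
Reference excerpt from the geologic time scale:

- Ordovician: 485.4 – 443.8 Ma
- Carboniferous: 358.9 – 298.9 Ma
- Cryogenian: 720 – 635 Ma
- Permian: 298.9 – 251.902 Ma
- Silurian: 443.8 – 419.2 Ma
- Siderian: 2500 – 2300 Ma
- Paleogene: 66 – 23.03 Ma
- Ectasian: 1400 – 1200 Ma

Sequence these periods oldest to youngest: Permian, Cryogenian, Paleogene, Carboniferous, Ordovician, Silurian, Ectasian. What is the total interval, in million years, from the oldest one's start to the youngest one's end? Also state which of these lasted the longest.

Ectasian, Cryogenian, Ordovician, Silurian, Carboniferous, Permian, Paleogene; total span 1376.97 Myr; longest is Ectasian

Start ages (Ma): Ectasian 1400, Cryogenian 720, Ordovician 485.4, Silurian 443.8, Carboniferous 358.9, Permian 298.9, Paleogene 66.
Ordered oldest to youngest: Ectasian, Cryogenian, Ordovician, Silurian, Carboniferous, Permian, Paleogene.
Span = 1400 − 23.03 = 1376.97 Myr.
Durations: Paleogene 42.97, Silurian 24.6, Ordovician 41.6, Cryogenian 85, Carboniferous 60, Ectasian 200, Permian 46.998 → longest is Ectasian (200 Myr).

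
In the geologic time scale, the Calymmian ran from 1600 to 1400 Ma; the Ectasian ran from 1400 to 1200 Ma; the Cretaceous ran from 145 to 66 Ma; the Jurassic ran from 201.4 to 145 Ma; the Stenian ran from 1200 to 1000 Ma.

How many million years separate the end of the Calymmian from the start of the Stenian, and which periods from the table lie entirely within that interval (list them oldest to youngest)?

End of Calymmian = 1400 Ma; start of Stenian = 1200 Ma.
Gap = 1400 − 1200 = 200 Myr.
Periods wholly inside 1400–1200 Ma: Ectasian (1400–1200).

200 million years; Ectasian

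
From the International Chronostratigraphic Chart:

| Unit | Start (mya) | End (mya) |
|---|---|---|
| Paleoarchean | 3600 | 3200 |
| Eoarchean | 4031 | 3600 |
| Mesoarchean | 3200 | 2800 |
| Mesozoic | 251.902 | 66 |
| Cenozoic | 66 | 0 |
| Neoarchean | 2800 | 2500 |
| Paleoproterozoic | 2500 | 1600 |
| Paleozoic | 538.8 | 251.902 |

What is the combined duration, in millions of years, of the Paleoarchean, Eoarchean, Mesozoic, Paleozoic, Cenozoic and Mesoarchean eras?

Each duration: Paleoarchean = 400; Eoarchean = 431; Mesozoic = 185.902; Paleozoic = 286.898; Cenozoic = 66; Mesoarchean = 400.
Sum: 400 + 431 + 185.902 + 286.898 + 66 + 400 = 1769.8 Myr.

1769.8 million years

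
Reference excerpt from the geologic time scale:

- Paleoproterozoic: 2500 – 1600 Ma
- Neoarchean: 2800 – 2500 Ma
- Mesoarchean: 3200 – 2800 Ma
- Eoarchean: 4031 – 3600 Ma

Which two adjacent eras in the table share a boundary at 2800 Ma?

The Mesoarchean ends at 2800 Ma and the Neoarchean begins at 2800 Ma, so they share that boundary.

Mesoarchean and Neoarchean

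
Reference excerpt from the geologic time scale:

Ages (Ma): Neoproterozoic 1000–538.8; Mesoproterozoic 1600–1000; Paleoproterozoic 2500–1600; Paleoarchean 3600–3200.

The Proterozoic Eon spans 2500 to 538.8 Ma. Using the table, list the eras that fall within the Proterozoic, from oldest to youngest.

Eras with both bounds inside 2500–538.8 Ma: Paleoproterozoic (2500–1600), Mesoproterozoic (1600–1000), Neoproterozoic (1000–538.8).

Paleoproterozoic, Mesoproterozoic, Neoproterozoic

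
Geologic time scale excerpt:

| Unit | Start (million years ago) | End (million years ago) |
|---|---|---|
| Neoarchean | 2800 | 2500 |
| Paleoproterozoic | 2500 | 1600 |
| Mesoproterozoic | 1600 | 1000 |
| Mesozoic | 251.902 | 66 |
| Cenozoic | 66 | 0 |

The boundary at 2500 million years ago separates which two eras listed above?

Neoarchean and Paleoproterozoic

The Neoarchean ends at 2500 million years ago and the Paleoproterozoic begins at 2500 million years ago, so they share that boundary.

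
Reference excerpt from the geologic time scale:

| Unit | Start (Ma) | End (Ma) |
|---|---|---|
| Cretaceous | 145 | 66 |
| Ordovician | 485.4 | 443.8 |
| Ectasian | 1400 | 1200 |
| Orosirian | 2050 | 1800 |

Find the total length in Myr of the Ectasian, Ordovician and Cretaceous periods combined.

Each duration: Ectasian = 200; Ordovician = 41.6; Cretaceous = 79.
Sum: 200 + 41.6 + 79 = 320.6 Myr.

320.6 million years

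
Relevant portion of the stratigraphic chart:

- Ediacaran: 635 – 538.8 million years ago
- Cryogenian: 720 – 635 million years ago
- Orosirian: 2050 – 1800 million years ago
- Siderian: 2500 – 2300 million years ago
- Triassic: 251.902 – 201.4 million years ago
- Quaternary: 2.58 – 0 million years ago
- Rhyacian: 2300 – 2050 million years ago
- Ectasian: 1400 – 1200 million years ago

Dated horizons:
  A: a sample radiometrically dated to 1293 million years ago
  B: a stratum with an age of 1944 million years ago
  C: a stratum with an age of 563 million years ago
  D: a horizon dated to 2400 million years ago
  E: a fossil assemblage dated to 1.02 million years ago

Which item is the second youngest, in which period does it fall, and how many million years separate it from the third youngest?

C, in the Ediacaran; 730 million years to A

Sorted youngest-first by Ma: E (1.02), C (563), A (1293), B (1944), D (2400).
The second youngest is C at 563 Ma, which lies in 635–538.8 Ma: the Ediacaran.
The third youngest is A at 1293 Ma; separation = |563 − 1293| = 730 Myr.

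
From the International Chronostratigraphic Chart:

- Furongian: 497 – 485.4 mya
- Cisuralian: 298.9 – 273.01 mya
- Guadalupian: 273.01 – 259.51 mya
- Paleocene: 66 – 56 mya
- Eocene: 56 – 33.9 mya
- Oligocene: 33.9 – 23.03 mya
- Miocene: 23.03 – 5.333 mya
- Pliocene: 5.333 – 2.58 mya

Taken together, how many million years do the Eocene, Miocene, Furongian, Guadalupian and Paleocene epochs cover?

Duration is start − end for each: (56 − 33.9) + (23.03 − 5.333) + (497 − 485.4) + (273.01 − 259.51) + (66 − 56).
That is 22.1 + 17.697 + 11.6 + 13.5 + 10, which totals 74.897 million years.

74.897 million years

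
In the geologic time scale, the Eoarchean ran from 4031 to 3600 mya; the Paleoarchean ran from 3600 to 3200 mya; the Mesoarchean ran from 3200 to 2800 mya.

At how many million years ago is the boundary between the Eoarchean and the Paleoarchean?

3600 mya

The Eoarchean ends and the Paleoarchean begins at 3600 mya.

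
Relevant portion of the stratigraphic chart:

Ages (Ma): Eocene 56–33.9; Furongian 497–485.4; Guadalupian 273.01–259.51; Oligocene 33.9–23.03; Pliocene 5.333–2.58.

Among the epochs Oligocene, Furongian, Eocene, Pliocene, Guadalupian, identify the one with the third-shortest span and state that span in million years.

Start − end for each: Oligocene 33.9 − 23.03 = 10.87; Furongian 497 − 485.4 = 11.6; Eocene 56 − 33.9 = 22.1; Pliocene 5.333 − 2.58 = 2.753; Guadalupian 273.01 − 259.51 = 13.5.
Ranking these from shortest: Pliocene < Oligocene < Furongian < Guadalupian < Eocene.
Position 3 in that ranking is Furongian, which lasted 11.6 Myr.

Furongian, 11.6 million years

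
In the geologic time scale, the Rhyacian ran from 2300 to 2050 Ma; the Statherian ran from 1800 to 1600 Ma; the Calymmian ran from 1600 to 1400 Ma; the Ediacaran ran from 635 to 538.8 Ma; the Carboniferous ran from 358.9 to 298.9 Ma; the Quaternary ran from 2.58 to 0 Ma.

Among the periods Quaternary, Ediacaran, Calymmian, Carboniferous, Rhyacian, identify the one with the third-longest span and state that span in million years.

Start − end for each: Quaternary 2.58 − 0 = 2.58; Ediacaran 635 − 538.8 = 96.2; Calymmian 1600 − 1400 = 200; Carboniferous 358.9 − 298.9 = 60; Rhyacian 2300 − 2050 = 250.
Ranking these from longest: Rhyacian > Calymmian > Ediacaran > Carboniferous > Quaternary.
Position 3 in that ranking is Ediacaran, which lasted 96.2 Myr.

Ediacaran, 96.2 million years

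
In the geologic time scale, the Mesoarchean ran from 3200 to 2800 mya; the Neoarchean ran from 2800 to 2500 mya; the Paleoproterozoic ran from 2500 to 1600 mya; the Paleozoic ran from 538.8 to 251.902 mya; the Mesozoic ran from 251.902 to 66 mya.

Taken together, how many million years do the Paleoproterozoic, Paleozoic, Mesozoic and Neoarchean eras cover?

1672.8 million years

Duration is start − end for each: (2500 − 1600) + (538.8 − 251.902) + (251.902 − 66) + (2800 − 2500).
That is 900 + 286.898 + 185.902 + 300, which totals 1672.8 million years.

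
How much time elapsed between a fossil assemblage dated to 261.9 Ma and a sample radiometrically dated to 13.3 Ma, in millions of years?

248.6 million years

261.9 − 13.3 = 248.6 million years.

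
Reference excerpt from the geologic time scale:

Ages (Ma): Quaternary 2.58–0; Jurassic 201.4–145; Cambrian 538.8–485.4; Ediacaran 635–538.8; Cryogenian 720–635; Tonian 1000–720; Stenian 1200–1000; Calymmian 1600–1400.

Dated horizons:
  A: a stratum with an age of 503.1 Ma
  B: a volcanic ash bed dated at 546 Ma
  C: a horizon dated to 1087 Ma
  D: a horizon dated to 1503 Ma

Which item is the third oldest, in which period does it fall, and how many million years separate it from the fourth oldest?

Larger Ma means older, so oldest first: D 1503 > C 1087 > B 546 > A 503.1.
Counting 3 along gives B (546 Ma); the excerpt puts that inside the Ediacaran, 635–538.8 Ma.
Next in line is A (503.1 Ma), and 546 − 503.1 = 42.9 Myr.

B, in the Ediacaran; 42.9 million years to A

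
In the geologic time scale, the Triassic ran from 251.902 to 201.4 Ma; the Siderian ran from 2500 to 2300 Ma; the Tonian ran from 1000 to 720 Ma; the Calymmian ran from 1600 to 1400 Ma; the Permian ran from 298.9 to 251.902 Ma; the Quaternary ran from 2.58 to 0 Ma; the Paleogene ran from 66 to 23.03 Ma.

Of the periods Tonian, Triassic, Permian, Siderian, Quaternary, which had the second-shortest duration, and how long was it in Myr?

Permian, 46.998 million years

Durations: Tonian 280; Triassic 50.502; Permian 46.998; Siderian 200; Quaternary 2.58 Myr.
Sorted shortest-first: Quaternary (2.58), Permian (46.998), Triassic (50.502), Siderian (200), Tonian (280).
The second shortest is Permian at 46.998 Myr.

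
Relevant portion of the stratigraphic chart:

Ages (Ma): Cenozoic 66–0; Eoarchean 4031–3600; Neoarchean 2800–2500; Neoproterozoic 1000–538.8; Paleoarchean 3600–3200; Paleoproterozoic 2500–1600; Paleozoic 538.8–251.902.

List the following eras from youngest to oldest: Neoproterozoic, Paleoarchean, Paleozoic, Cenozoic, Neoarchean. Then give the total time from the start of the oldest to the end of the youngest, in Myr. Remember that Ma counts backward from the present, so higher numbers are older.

Cenozoic, Paleozoic, Neoproterozoic, Neoarchean, Paleoarchean; total span 3600 Myr

From the excerpt: Neoproterozoic 1000–538.8; Paleoarchean 3600–3200; Paleozoic 538.8–251.902; Cenozoic 66–0; Neoarchean 2800–2500 (Ma).
Larger Ma is earlier, so the oldest is Paleoarchean and the youngest is Cenozoic; youngest to oldest: Cenozoic, Paleozoic, Neoproterozoic, Neoarchean, Paleoarchean.
Oldest start 3600 minus youngest end 0 gives 3600 Myr overall.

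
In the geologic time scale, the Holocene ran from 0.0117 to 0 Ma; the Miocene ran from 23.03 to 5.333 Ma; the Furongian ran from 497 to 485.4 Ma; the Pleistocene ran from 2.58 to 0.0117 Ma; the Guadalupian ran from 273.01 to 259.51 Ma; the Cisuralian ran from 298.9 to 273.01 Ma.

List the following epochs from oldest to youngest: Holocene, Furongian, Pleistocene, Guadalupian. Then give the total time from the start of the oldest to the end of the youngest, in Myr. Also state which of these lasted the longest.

Furongian → Guadalupian → Pleistocene → Holocene; total span 497 Myr; longest is Guadalupian

From the excerpt: Holocene 0.0117–0; Furongian 497–485.4; Pleistocene 2.58–0.0117; Guadalupian 273.01–259.51 (Ma).
Larger Ma is earlier, so the oldest is Furongian and the youngest is Holocene; oldest to youngest: Furongian, Guadalupian, Pleistocene, Holocene.
Oldest start 497 minus youngest end 0 gives 497 Myr overall.
Individual lengths (start − end): Furongian 11.6; Guadalupian 13.5; Pleistocene 2.5683; Holocene 0.0117. The largest is Guadalupian at 13.5 Myr.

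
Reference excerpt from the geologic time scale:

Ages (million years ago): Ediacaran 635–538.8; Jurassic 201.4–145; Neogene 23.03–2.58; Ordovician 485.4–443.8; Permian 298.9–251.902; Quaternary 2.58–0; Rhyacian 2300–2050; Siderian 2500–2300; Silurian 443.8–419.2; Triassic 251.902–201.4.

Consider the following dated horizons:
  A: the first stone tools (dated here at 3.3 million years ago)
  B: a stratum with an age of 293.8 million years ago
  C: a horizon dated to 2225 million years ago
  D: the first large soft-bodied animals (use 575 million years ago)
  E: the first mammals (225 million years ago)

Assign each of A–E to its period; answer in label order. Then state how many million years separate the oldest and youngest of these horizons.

Match each age against the start–end ranges in the excerpt: A = 3.3 Ma → Neogene (23.03–2.58); B = 293.8 Ma → Permian (298.9–251.902); C = 2225 Ma → Rhyacian (2300–2050); D = 575 Ma → Ediacaran (635–538.8); E = 225 Ma → Triassic (251.902–201.4).
The largest age is 2225 Ma and the smallest is 3.3 Ma; their difference is 2221.7 Myr.

A — Neogene; B — Permian; C — Rhyacian; D — Ediacaran; E — Triassic; span 2221.7 million years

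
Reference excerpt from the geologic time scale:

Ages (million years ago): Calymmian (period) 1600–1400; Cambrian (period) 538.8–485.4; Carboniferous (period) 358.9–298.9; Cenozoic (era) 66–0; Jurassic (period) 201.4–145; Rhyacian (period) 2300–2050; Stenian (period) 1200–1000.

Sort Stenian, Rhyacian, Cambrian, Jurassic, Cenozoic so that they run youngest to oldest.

Sorting by start age (ascending Ma, since larger Ma = older): Cenozoic start 66, Jurassic start 201.4, Cambrian start 538.8, Stenian start 1200, Rhyacian start 2300.

Cenozoic, Jurassic, Cambrian, Stenian, Rhyacian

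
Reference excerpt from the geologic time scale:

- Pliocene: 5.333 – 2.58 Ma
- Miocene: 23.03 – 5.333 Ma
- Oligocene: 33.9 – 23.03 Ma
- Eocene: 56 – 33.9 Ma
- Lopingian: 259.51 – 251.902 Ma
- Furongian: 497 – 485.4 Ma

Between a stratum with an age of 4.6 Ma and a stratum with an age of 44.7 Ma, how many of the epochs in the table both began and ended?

44.7 Ma sits inside the Eocene (56–33.9) and 4.6 Ma inside the Pliocene (5.333–2.58); neither of those is wholly between the two dates.
The listed epochs lying completely between them are Oligocene, Miocene — 2 in all.

2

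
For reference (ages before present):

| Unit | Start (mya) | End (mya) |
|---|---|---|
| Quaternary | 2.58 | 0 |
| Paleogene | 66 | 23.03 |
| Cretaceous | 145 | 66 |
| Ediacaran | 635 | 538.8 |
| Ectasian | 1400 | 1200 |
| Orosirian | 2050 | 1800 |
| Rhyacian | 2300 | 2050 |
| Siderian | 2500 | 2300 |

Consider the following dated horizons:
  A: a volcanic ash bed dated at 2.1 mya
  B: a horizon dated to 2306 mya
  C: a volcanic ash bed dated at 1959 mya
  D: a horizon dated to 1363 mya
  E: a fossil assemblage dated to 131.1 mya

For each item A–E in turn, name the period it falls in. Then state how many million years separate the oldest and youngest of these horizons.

A: 2.1 Ma lies in 2.58–0 Ma, so Quaternary.
B: 2306 Ma lies in 2500–2300 Ma, so Siderian.
C: 1959 Ma lies in 2050–1800 Ma, so Orosirian.
D: 1363 Ma lies in 1400–1200 Ma, so Ectasian.
E: 131.1 Ma lies in 145–66 Ma, so Cretaceous.
Oldest = 2306 Ma, youngest = 2.1 Ma → span 2303.9 Myr.

A — Quaternary; B — Siderian; C — Orosirian; D — Ectasian; E — Cretaceous; span 2303.9 million years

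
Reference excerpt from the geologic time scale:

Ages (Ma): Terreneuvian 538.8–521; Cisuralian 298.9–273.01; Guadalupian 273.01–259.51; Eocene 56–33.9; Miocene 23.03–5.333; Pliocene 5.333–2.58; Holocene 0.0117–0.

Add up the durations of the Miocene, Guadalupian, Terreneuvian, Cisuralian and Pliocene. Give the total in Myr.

77.64 million years

Each duration: Miocene = 17.697; Guadalupian = 13.5; Terreneuvian = 17.8; Cisuralian = 25.89; Pliocene = 2.753.
Sum: 17.697 + 13.5 + 17.8 + 25.89 + 2.753 = 77.64 Myr.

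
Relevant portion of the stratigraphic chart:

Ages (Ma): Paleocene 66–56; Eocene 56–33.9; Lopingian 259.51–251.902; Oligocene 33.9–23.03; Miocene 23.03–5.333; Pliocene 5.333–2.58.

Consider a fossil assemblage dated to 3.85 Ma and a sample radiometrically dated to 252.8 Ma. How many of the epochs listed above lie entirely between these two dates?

252.8 Ma sits inside the Lopingian (259.51–251.902) and 3.85 Ma inside the Pliocene (5.333–2.58); neither of those is wholly between the two dates.
The listed epochs lying completely between them are Paleocene, Eocene, Oligocene, Miocene — 4 in all.

4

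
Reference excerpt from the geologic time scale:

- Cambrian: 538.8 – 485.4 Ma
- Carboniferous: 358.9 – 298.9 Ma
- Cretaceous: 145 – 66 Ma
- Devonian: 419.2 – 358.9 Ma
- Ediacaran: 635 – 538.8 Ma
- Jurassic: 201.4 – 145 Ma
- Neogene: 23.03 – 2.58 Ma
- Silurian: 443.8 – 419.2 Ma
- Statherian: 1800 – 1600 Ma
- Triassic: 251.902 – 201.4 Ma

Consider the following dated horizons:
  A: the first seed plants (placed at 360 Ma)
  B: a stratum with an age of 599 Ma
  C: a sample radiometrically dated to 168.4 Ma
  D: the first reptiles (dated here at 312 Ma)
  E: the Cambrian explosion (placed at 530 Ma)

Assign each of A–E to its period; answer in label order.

A: 360 Ma lies in 419.2–358.9 Ma, so Devonian.
B: 599 Ma lies in 635–538.8 Ma, so Ediacaran.
C: 168.4 Ma lies in 201.4–145 Ma, so Jurassic.
D: 312 Ma lies in 358.9–298.9 Ma, so Carboniferous.
E: 530 Ma lies in 538.8–485.4 Ma, so Cambrian.

A — Devonian; B — Ediacaran; C — Jurassic; D — Carboniferous; E — Cambrian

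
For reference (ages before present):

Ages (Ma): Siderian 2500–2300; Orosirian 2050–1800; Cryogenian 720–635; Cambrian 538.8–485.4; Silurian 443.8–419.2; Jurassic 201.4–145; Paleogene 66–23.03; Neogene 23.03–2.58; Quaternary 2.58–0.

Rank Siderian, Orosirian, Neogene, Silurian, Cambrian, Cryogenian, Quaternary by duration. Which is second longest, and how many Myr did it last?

Siderian, 200 million years

Start − end for each: Siderian 2500 − 2300 = 200; Orosirian 2050 − 1800 = 250; Neogene 23.03 − 2.58 = 20.45; Silurian 443.8 − 419.2 = 24.6; Cambrian 538.8 − 485.4 = 53.4; Cryogenian 720 − 635 = 85; Quaternary 2.58 − 0 = 2.58.
Ranking these from longest: Orosirian > Siderian > Cryogenian > Cambrian > Silurian > Neogene > Quaternary.
Position 2 in that ranking is Siderian, which lasted 200 Myr.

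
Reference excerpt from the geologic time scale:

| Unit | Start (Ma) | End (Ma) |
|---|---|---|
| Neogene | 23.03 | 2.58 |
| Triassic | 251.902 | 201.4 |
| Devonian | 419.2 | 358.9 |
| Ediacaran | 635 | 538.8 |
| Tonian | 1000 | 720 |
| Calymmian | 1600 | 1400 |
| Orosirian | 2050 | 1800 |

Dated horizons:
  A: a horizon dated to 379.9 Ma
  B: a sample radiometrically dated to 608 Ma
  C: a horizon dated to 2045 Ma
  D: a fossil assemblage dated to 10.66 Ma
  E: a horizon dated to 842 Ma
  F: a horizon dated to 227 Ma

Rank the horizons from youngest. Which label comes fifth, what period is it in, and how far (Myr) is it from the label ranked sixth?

E, in the Tonian; 1203 million years to C

Smaller Ma means younger, so youngest first: D 10.66 < F 227 < A 379.9 < B 608 < E 842 < C 2045.
Counting 5 along gives E (842 Ma); the excerpt puts that inside the Tonian, 1000–720 Ma.
Next in line is C (2045 Ma), and 2045 − 842 = 1203 Myr.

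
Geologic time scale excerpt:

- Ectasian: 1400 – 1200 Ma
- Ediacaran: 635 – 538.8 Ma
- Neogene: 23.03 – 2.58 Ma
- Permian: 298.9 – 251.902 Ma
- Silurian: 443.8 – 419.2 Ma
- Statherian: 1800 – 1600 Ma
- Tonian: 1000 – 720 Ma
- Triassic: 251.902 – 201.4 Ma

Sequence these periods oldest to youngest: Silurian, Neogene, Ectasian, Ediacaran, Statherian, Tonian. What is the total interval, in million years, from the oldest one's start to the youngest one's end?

Statherian → Ectasian → Tonian → Ediacaran → Silurian → Neogene; total span 1797.42 Myr

Start ages (Ma): Statherian 1800, Ectasian 1400, Tonian 1000, Ediacaran 635, Silurian 443.8, Neogene 23.03.
Ordered oldest to youngest: Statherian, Ectasian, Tonian, Ediacaran, Silurian, Neogene.
Span = 1800 − 2.58 = 1797.42 Myr.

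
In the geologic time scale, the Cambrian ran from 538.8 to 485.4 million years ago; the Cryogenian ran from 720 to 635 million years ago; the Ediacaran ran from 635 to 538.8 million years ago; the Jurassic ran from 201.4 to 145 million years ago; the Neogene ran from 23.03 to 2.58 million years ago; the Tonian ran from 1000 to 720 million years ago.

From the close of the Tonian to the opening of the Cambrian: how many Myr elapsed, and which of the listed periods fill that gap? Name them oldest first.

End of Tonian = 720 Ma; start of Cambrian = 538.8 Ma.
Gap = 720 − 538.8 = 181.2 Myr.
Periods wholly inside 720–538.8 Ma: Cryogenian (720–635), Ediacaran (635–538.8).

181.2 million years; Cryogenian, Ediacaran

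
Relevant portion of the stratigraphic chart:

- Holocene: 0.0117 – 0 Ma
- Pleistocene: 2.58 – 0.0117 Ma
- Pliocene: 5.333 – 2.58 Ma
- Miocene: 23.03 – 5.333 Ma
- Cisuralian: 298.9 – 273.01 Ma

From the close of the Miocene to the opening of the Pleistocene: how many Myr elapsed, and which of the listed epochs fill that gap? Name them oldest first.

The Miocene closes at 5.333 Ma and the Pleistocene opens at 2.58 Ma, so the interval is 5.333 − 2.58 = 2.753 Myr.
An epoch fits inside if it starts at or after 5.333 Ma and ends at or before 2.58 Ma; oldest first that gives Pliocene.

2.753 million years; Pliocene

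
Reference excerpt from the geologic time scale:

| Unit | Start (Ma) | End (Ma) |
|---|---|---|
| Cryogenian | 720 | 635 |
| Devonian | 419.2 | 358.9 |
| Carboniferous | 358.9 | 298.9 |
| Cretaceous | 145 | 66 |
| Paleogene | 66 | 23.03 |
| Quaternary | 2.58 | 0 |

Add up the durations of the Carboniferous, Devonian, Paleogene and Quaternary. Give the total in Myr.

165.85 million years

Duration is start − end for each: (358.9 − 298.9) + (419.2 − 358.9) + (66 − 23.03) + (2.58 − 0).
That is 60 + 60.3 + 42.97 + 2.58, which totals 165.85 million years.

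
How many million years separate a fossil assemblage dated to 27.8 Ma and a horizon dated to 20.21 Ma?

27.8 − 20.21 = 7.59 million years.

7.59 million years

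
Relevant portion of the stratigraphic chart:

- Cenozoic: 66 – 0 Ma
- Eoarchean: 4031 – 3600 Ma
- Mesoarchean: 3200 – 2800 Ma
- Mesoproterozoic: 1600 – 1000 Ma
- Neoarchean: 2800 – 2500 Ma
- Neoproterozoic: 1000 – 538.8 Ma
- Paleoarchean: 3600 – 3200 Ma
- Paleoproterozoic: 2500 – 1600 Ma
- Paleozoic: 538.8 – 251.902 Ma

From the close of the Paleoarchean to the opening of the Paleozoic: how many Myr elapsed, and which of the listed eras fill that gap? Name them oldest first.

The Paleoarchean closes at 3200 Ma and the Paleozoic opens at 538.8 Ma, so the interval is 3200 − 538.8 = 2661.2 Myr.
An era fits inside if it starts at or after 3200 Ma and ends at or before 538.8 Ma; oldest first that gives Mesoarchean, Neoarchean, Paleoproterozoic, Mesoproterozoic, Neoproterozoic.

2661.2 million years; Mesoarchean, Neoarchean, Paleoproterozoic, Mesoproterozoic, Neoproterozoic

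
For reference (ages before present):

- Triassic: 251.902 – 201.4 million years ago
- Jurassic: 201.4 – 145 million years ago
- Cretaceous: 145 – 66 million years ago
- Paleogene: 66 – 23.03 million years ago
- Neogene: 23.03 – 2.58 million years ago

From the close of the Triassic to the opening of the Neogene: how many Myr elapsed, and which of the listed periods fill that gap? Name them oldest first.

The Triassic closes at 201.4 Ma and the Neogene opens at 23.03 Ma, so the interval is 201.4 − 23.03 = 178.37 Myr.
A period fits inside if it starts at or after 201.4 Ma and ends at or before 23.03 Ma; oldest first that gives Jurassic, Cretaceous, Paleogene.

178.37 million years; Jurassic, Cretaceous, Paleogene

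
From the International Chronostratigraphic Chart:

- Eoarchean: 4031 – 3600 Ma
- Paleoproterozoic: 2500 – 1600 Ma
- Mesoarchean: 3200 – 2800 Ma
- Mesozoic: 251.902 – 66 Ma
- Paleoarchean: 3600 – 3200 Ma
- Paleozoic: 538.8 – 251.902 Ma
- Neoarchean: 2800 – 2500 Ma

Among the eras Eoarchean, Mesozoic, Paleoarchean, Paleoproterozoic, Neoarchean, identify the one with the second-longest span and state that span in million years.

Start − end for each: Eoarchean 4031 − 3600 = 431; Mesozoic 251.902 − 66 = 185.902; Paleoarchean 3600 − 3200 = 400; Paleoproterozoic 2500 − 1600 = 900; Neoarchean 2800 − 2500 = 300.
Ranking these from longest: Paleoproterozoic > Eoarchean > Paleoarchean > Neoarchean > Mesozoic.
Position 2 in that ranking is Eoarchean, which lasted 431 Myr.

Eoarchean, 431 million years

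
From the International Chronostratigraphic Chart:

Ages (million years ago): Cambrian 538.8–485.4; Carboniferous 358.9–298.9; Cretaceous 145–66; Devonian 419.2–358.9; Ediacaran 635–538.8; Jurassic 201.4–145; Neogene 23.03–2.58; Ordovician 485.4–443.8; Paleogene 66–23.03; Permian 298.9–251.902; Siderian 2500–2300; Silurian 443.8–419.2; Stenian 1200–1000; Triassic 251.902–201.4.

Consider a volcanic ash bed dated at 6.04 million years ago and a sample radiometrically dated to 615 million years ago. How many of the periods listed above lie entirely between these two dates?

The older date is 615 Ma and the younger is 6.04 Ma.
Periods with start < 615 and end > 6.04 Ma: Cambrian (538.8–485.4), Ordovician (485.4–443.8), Silurian (443.8–419.2), Devonian (419.2–358.9), Carboniferous (358.9–298.9), Permian (298.9–251.902), Triassic (251.902–201.4), Jurassic (201.4–145), Cretaceous (145–66), Paleogene (66–23.03).
That is 10 complete periods.

10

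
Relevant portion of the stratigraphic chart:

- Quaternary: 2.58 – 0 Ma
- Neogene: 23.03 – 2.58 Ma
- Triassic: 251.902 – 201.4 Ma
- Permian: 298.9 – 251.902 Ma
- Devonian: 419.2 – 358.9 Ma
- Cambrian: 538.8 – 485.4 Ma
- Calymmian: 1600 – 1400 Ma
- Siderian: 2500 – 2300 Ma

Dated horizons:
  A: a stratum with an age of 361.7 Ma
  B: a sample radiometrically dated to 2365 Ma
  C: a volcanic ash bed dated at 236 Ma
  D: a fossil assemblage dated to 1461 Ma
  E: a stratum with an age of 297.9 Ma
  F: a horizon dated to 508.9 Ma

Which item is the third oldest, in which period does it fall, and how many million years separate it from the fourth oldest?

Larger Ma means older, so oldest first: B 2365 > D 1461 > F 508.9 > A 361.7 > E 297.9 > C 236.
Counting 3 along gives F (508.9 Ma); the excerpt puts that inside the Cambrian, 538.8–485.4 Ma.
Next in line is A (361.7 Ma), and 508.9 − 361.7 = 147.2 Myr.

F, in the Cambrian; 147.2 million years to A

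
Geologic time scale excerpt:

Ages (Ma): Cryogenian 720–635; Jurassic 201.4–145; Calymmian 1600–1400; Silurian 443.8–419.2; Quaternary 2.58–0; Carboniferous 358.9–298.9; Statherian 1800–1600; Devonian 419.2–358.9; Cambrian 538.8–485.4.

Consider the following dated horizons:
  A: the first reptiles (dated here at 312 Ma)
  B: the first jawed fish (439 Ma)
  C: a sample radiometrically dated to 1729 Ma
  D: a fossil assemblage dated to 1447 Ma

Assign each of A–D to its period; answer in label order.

A — Carboniferous; B — Silurian; C — Statherian; D — Calymmian

A: 312 Ma lies in 358.9–298.9 Ma, so Carboniferous.
B: 439 Ma lies in 443.8–419.2 Ma, so Silurian.
C: 1729 Ma lies in 1800–1600 Ma, so Statherian.
D: 1447 Ma lies in 1600–1400 Ma, so Calymmian.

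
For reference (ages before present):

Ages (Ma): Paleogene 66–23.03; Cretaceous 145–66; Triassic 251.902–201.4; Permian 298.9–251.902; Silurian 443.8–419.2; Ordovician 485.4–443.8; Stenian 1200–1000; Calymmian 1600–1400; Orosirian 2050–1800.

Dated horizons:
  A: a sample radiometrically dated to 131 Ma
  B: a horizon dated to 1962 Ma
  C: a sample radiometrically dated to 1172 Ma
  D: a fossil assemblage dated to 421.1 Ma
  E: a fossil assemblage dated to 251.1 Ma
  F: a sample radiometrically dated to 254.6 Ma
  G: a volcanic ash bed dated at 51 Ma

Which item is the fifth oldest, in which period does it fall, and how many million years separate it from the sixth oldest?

Sorted oldest-first by Ma: B (1962), C (1172), D (421.1), F (254.6), E (251.1), A (131), G (51).
The fifth oldest is E at 251.1 Ma, which lies in 251.902–201.4 Ma: the Triassic.
The sixth oldest is A at 131 Ma; separation = |251.1 − 131| = 120.1 Myr.

E, in the Triassic; 120.1 million years to A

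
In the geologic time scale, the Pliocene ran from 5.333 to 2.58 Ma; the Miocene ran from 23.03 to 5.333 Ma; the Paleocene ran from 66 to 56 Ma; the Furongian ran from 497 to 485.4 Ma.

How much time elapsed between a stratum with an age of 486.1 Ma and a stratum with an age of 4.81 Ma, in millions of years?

486.1 − 4.81 = 481.29 million years.

481.29 million years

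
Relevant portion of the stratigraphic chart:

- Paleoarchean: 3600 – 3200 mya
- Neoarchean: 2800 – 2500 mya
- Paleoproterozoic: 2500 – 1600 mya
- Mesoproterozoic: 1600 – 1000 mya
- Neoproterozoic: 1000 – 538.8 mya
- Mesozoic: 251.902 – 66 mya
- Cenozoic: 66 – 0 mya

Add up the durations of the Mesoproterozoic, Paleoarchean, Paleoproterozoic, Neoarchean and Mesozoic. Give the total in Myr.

2385.902 million years

Duration is start − end for each: (1600 − 1000) + (3600 − 3200) + (2500 − 1600) + (2800 − 2500) + (251.902 − 66).
That is 600 + 400 + 900 + 300 + 185.902, which totals 2385.902 million years.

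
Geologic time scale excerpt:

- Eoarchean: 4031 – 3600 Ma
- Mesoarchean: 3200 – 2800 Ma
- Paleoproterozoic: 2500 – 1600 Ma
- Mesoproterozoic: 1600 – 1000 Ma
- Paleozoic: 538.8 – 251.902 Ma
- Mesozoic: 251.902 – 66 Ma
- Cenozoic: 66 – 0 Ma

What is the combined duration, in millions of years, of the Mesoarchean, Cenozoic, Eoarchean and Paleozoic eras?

1183.898 million years

Each duration: Mesoarchean = 400; Cenozoic = 66; Eoarchean = 431; Paleozoic = 286.898.
Sum: 400 + 66 + 431 + 286.898 = 1183.898 Myr.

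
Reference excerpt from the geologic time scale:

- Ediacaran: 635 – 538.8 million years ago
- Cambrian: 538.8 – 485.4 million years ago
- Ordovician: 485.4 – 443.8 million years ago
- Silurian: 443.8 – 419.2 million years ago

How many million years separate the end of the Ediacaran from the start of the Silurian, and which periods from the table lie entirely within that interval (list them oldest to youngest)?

95 million years; Cambrian, Ordovician

End of Ediacaran = 538.8 Ma; start of Silurian = 443.8 Ma.
Gap = 538.8 − 443.8 = 95 Myr.
Periods wholly inside 538.8–443.8 Ma: Cambrian (538.8–485.4), Ordovician (485.4–443.8).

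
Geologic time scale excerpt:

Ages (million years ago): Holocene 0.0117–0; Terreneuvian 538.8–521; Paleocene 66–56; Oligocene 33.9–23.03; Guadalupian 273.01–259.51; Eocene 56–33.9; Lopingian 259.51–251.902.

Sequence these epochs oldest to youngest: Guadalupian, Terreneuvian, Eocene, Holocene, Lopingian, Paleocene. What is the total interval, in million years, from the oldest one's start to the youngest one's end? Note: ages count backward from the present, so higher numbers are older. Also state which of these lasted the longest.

Start ages (Ma): Terreneuvian 538.8, Guadalupian 273.01, Lopingian 259.51, Paleocene 66, Eocene 56, Holocene 0.0117.
Ordered oldest to youngest: Terreneuvian, Guadalupian, Lopingian, Paleocene, Eocene, Holocene.
Span = 538.8 − 0 = 538.8 Myr.
Durations: Holocene 0.0117, Lopingian 7.608, Guadalupian 13.5, Eocene 22.1, Terreneuvian 17.8, Paleocene 10 → longest is Eocene (22.1 Myr).

Terreneuvian, Guadalupian, Lopingian, Paleocene, Eocene, Holocene; total span 538.8 Myr; longest is Eocene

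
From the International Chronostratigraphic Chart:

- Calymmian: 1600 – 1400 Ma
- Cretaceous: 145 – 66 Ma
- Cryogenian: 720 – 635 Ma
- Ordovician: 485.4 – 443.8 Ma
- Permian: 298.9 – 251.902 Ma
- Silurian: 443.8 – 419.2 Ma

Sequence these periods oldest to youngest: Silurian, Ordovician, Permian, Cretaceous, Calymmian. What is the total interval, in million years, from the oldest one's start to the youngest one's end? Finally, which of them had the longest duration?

Start ages (Ma): Calymmian 1600, Ordovician 485.4, Silurian 443.8, Permian 298.9, Cretaceous 145.
Ordered oldest to youngest: Calymmian, Ordovician, Silurian, Permian, Cretaceous.
Span = 1600 − 66 = 1534 Myr.
Durations: Cretaceous 79, Ordovician 41.6, Silurian 24.6, Calymmian 200, Permian 46.998 → longest is Calymmian (200 Myr).

Calymmian, Ordovician, Silurian, Permian, Cretaceous; total span 1534 Myr; longest is Calymmian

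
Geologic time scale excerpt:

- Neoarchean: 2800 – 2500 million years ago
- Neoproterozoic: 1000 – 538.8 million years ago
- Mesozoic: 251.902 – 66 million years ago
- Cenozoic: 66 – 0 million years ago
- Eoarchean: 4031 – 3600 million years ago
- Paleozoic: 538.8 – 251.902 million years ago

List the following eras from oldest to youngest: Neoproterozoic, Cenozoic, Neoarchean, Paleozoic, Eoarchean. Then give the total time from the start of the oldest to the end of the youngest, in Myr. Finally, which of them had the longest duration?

Eoarchean, Neoarchean, Neoproterozoic, Paleozoic, Cenozoic; total span 4031 Myr; longest is Neoproterozoic

Start ages (Ma): Eoarchean 4031, Neoarchean 2800, Neoproterozoic 1000, Paleozoic 538.8, Cenozoic 66.
Ordered oldest to youngest: Eoarchean, Neoarchean, Neoproterozoic, Paleozoic, Cenozoic.
Span = 4031 − 0 = 4031 Myr.
Durations: Cenozoic 66, Eoarchean 431, Paleozoic 286.898, Neoarchean 300, Neoproterozoic 461.2 → longest is Neoproterozoic (461.2 Myr).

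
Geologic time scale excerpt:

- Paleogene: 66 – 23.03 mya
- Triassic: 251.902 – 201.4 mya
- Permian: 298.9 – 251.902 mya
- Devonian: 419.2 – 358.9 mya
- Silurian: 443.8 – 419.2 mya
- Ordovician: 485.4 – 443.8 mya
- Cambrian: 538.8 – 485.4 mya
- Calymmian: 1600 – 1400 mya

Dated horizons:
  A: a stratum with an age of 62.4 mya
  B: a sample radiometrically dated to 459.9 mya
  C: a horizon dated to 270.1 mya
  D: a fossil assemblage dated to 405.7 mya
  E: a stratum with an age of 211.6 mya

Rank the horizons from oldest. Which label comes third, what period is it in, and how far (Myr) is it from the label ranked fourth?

C, in the Permian; 58.5 million years to E

Larger Ma means older, so oldest first: B 459.9 > D 405.7 > C 270.1 > E 211.6 > A 62.4.
Counting 3 along gives C (270.1 Ma); the excerpt puts that inside the Permian, 298.9–251.902 Ma.
Next in line is E (211.6 Ma), and 270.1 − 211.6 = 58.5 Myr.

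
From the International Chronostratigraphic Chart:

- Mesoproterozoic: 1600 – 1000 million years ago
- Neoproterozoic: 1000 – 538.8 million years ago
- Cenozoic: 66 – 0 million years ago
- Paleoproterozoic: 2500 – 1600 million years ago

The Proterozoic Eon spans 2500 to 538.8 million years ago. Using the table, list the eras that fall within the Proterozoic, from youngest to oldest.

Neoproterozoic, Mesoproterozoic, Paleoproterozoic

Eras with both bounds inside 2500–538.8 Ma: Neoproterozoic (1000–538.8), Mesoproterozoic (1600–1000), Paleoproterozoic (2500–1600).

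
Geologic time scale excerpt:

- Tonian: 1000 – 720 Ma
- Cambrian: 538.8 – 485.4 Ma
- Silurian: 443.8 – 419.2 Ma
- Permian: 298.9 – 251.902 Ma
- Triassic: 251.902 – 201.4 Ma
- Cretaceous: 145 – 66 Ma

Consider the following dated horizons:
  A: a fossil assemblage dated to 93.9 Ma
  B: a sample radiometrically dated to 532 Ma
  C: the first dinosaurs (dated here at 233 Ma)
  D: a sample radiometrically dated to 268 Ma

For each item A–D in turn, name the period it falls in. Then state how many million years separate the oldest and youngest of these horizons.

A: 93.9 Ma lies in 145–66 Ma, so Cretaceous.
B: 532 Ma lies in 538.8–485.4 Ma, so Cambrian.
C: 233 Ma lies in 251.902–201.4 Ma, so Triassic.
D: 268 Ma lies in 298.9–251.902 Ma, so Permian.
Oldest = 532 Ma, youngest = 93.9 Ma → span 438.1 Myr.

A — Cretaceous; B — Cambrian; C — Triassic; D — Permian; span 438.1 million years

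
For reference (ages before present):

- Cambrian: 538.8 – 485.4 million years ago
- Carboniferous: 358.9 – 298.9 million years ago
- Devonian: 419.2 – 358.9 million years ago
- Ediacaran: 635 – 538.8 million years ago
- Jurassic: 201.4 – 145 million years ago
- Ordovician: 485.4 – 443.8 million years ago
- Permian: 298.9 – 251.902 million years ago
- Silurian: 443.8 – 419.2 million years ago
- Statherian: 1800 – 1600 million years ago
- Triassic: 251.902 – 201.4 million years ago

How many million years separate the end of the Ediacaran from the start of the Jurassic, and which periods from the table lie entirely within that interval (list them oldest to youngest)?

337.4 million years; Cambrian, Ordovician, Silurian, Devonian, Carboniferous, Permian, Triassic

End of Ediacaran = 538.8 Ma; start of Jurassic = 201.4 Ma.
Gap = 538.8 − 201.4 = 337.4 Myr.
Periods wholly inside 538.8–201.4 Ma: Cambrian (538.8–485.4), Ordovician (485.4–443.8), Silurian (443.8–419.2), Devonian (419.2–358.9), Carboniferous (358.9–298.9), Permian (298.9–251.902), Triassic (251.902–201.4).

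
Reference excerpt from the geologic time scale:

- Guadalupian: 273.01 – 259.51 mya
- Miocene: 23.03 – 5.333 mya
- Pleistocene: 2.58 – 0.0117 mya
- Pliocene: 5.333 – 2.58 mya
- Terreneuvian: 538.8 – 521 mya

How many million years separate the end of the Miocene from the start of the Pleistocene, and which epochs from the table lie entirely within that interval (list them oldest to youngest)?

End of Miocene = 5.333 Ma; start of Pleistocene = 2.58 Ma.
Gap = 5.333 − 2.58 = 2.753 Myr.
Epochs wholly inside 5.333–2.58 Ma: Pliocene (5.333–2.58).

2.753 million years; Pliocene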